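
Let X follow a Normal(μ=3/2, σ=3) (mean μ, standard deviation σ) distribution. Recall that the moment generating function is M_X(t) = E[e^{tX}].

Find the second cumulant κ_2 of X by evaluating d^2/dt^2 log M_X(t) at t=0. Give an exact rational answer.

M_X(t) = e^(9*t^2/2 + 3*t/2)
K_X(t) = log M_X(t) = 9*t^2/2 + 3*t/2
dK/dt = 9*t + 3/2
d^2K/dt^2 = 9

κ_2 = d^2K/dt^2 |_{t=0} = 9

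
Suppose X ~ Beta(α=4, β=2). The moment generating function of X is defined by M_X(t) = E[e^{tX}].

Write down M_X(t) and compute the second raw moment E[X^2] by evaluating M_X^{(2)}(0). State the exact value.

M_X(t) = ₁F₁(4; 6; t)
M^(2)(t) = 10*₁F₁(6; 8; t)/21

E[X^2] = M^(2)(0) = 10/21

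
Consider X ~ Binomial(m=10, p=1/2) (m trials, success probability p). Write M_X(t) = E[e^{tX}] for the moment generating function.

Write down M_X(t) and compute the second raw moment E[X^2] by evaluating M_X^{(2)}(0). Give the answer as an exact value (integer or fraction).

M_X(t) = (e^(t)/2 + 1/2)^10

E[X^2] = D^2[M](0) = 55/2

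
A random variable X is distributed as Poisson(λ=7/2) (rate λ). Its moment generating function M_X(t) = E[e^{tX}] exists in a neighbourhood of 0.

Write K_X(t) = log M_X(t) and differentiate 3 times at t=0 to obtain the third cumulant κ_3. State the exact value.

κ_3 = K^(3)(0) = 7/2

M_X(t) = e^(7*e^(t)/2 - 7/2)
K_X(t) = log M_X(t) = 7*e^(t)/2 - 7/2
K^(3)(t) = 7*e^(t)/2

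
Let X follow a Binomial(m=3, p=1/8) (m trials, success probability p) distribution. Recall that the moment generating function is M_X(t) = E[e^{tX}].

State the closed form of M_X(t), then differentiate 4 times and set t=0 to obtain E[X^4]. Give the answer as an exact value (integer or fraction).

M_X(t) = (e^(t)/8 + 7/8)^3
D^4[M](t) = 81*e^(3*t)/512 + 21*e^(2*t)/32 + 147*e^(t)/512

E[X^4] = D^4[M](0) = 141/128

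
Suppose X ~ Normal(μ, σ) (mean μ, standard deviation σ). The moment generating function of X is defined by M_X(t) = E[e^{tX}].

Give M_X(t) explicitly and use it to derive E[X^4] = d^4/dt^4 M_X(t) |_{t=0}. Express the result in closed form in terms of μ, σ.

E[X^4] = M^(4)(0) = μ^4 + 6*μ^2*σ^2 + 3*σ^4

M_X(t) = e^(μ*t + σ^2*t^2/2)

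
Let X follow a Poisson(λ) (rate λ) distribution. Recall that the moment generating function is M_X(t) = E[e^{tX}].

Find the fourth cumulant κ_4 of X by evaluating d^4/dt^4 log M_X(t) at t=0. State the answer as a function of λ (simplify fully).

κ_4 = K′′′′(0) = λ

M_X(t) = e^(λ*(e^(t) - 1))
K_X(t) = log M_X(t) = λ*(e^(t) - 1)
K′(t) = λ*e^(t)
K′′(t) = λ*e^(t)
K′′′(t) = λ*e^(t)
K′′′′(t) = λ*e^(t)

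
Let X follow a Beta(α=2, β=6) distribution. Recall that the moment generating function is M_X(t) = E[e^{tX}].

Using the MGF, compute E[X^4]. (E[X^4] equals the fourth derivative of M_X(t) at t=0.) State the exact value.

M_X(t) = ₁F₁(2; 8; t)
M^(4)(t) = ₁F₁(6; 12; t)/66

E[X^4] = M^(4)(0) = 1/66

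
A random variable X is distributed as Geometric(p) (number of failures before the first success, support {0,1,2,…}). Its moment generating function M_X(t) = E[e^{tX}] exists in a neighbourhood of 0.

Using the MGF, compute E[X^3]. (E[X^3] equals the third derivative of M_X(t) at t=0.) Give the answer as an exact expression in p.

E[X^3] = M^(3)(0) = -1 + 7/p - 12/p^2 + 6/p^3

M_X(t) = p/(-(1 - p)*e^(t) + 1)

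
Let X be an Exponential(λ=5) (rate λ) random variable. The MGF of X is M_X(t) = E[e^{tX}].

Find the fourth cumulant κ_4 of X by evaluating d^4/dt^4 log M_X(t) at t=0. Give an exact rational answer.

M_X(t) = 5/(5 - t)
K_X(t) = log M_X(t) = -log(5 - t) + log(5)
K^(4)(t) = 6/(t^4 - 20*t^3 + 150*t^2 - 500*t + 625)

κ_4 = K^(4)(0) = 6/625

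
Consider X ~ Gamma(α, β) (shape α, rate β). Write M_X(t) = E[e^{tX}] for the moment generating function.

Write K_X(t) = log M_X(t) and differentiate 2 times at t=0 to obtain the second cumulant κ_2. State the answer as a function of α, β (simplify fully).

M_X(t) = (β/(β - t))^α
K_X(t) = log M_X(t) = α*(log(β) - log(β - t))
dK/dt = -α/(-β + t)
d^2K/dt^2 = α/(β^2 - 2*β*t + t^2)

κ_2 = d^2K/dt^2 |_{t=0} = α/β^2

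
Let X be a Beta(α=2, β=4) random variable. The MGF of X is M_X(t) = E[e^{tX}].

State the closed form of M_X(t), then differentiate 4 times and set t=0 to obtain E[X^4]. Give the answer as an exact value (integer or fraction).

M_X(t) = ₁F₁(2; 6; t)
dM/dt = ₁F₁(3; 7; t)/3
d^2M/dt^2 = ₁F₁(4; 8; t)/7
d^3M/dt^3 = ₁F₁(5; 9; t)/14
d^4M/dt^4 = 5*₁F₁(6; 10; t)/126

E[X^4] = d^4M/dt^4 |_{t=0} = 5/126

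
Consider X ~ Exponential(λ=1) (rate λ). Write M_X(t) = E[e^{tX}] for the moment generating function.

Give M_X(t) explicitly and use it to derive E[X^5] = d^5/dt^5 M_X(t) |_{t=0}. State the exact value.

E[X^5] = D^5[M](0) = 120

M_X(t) = 1/(1 - t)
D^5[M](t) = 120/(t^6 - 6*t^5 + 15*t^4 - 20*t^3 + 15*t^2 - 6*t + 1)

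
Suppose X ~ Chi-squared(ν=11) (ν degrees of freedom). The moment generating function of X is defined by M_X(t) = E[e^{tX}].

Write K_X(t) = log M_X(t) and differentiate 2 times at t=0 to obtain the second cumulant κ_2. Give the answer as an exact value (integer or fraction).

M_X(t) = (1 - 2*t)^(-11/2)
K_X(t) = log M_X(t) = -11*log(1 - 2*t)/2
D^2[K](t) = 22/(4*t^2 - 4*t + 1)

κ_2 = D^2[K](0) = 22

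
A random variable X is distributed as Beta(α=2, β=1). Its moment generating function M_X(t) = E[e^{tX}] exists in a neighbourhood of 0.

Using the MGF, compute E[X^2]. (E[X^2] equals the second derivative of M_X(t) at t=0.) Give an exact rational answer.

M_X(t) = ₁F₁(2; 3; t)
M^(2)(t) = ₁F₁(4; 5; t)/2

E[X^2] = M^(2)(0) = 1/2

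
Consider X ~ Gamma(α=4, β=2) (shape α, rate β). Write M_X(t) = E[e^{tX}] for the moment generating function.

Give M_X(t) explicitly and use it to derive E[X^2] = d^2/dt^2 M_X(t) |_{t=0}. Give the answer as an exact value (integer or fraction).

M_X(t) = 16/(2 - t)^4
M′(t) = -64/(t^5 - 10*t^4 + 40*t^3 - 80*t^2 + 80*t - 32)
M′′(t) = 320/(t^6 - 12*t^5 + 60*t^4 - 160*t^3 + 240*t^2 - 192*t + 64)

E[X^2] = M′′(0) = 5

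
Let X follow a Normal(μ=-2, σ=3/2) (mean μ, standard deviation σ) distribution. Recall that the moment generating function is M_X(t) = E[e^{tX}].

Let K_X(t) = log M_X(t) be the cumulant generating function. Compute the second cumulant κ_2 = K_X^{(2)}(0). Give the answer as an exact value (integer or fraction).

κ_2 = K^(2)(0) = 9/4

M_X(t) = e^(9*t^2/8 - 2*t)
K_X(t) = log M_X(t) = 9*t^2/8 - 2*t
K^(2)(t) = 9/4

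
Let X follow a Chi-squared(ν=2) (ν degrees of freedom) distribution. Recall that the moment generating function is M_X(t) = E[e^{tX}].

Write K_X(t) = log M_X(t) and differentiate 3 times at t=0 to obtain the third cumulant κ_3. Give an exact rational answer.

κ_3 = K′′′(0) = 16

M_X(t) = 1/(1 - 2*t)
K_X(t) = log M_X(t) = -log(1 - 2*t)
K′(t) = -2/(2*t - 1)
K′′(t) = 4/(4*t^2 - 4*t + 1)
K′′′(t) = -16/(8*t^3 - 12*t^2 + 6*t - 1)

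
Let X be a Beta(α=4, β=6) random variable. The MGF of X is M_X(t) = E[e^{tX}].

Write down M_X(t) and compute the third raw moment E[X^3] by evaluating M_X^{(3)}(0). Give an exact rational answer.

M_X(t) = ₁F₁(4; 10; t)
dM/dt = 2*₁F₁(5; 11; t)/5
d^2M/dt^2 = 2*₁F₁(6; 12; t)/11
d^3M/dt^3 = ₁F₁(7; 13; t)/11

E[X^3] = d^3M/dt^3 |_{t=0} = 1/11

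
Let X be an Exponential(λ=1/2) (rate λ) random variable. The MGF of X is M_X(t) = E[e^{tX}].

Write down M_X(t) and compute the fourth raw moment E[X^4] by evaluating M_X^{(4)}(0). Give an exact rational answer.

E[X^4] = d^4M/dt^4 |_{t=0} = 384

M_X(t) = 1/(2*(1/2 - t))
dM/dt = 2/(4*t^2 - 4*t + 1)
d^2M/dt^2 = -8/(8*t^3 - 12*t^2 + 6*t - 1)
d^3M/dt^3 = 48/(16*t^4 - 32*t^3 + 24*t^2 - 8*t + 1)
d^4M/dt^4 = -384/(32*t^5 - 80*t^4 + 80*t^3 - 40*t^2 + 10*t - 1)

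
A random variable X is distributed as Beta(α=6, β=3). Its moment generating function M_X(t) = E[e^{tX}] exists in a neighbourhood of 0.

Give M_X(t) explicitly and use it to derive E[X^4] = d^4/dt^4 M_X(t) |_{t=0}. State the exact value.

E[X^4] = M^(4)(0) = 14/55

M_X(t) = ₁F₁(6; 9; t)
M^(4)(t) = 14*₁F₁(10; 13; t)/55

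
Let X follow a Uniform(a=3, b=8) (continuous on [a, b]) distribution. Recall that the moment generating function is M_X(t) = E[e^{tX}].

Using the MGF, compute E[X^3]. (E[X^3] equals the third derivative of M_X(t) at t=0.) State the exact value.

E[X^3] = d^3M/dt^3 |_{t=0} = 803/4

M_X(t) = (e^(8*t) - e^(3*t))/(5*t)
dM/dt = (8*t*e^(8*t) - 3*t*e^(3*t) - e^(8*t) + e^(3*t))/(5*t^2)
d^2M/dt^2 = (64*t^2*e^(8*t) - 9*t^2*e^(3*t) - 16*t*e^(8*t) + 6*t*e^(3*t) + 2*e^(8*t) - 2*e^(3*t))/(5*t^3)
d^3M/dt^3 = (512*t^3*e^(8*t) - 27*t^3*e^(3*t) - 192*t^2*e^(8*t) + 27*t^2*e^(3*t) + 48*t*e^(8*t) - 18*t*e^(3*t) - 6*e^(8*t) + 6*e^(3*t))/(5*t^4)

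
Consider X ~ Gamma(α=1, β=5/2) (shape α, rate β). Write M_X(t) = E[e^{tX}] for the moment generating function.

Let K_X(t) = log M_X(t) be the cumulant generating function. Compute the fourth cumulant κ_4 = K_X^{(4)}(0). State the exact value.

M_X(t) = 5/(2*(5/2 - t))
K_X(t) = log M_X(t) = -log(5/2 - t) - log(2) + log(5)
K^(4)(t) = 96/(16*t^4 - 160*t^3 + 600*t^2 - 1000*t + 625)

κ_4 = K^(4)(0) = 96/625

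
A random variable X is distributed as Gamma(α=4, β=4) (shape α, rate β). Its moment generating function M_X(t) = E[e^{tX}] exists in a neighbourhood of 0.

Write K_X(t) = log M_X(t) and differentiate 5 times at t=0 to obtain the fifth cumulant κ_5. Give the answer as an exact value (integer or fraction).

κ_5 = K′′′′′(0) = 3/32

M_X(t) = 256/(4 - t)^4
K_X(t) = log M_X(t) = -4*log(4 - t) + 8*log(2)
K′(t) = -4/(t - 4)
K′′(t) = 4/(t^2 - 8*t + 16)
K′′′(t) = -8/(t^3 - 12*t^2 + 48*t - 64)
K′′′′(t) = 24/(t^4 - 16*t^3 + 96*t^2 - 256*t + 256)
K′′′′′(t) = -96/(t^5 - 20*t^4 + 160*t^3 - 640*t^2 + 1280*t - 1024)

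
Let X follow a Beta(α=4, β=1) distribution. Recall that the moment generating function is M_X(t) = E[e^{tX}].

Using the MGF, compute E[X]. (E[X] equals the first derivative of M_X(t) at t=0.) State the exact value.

E[X] = M′(0) = 4/5

M_X(t) = ₁F₁(4; 5; t)
M′(t) = 4*₁F₁(5; 6; t)/5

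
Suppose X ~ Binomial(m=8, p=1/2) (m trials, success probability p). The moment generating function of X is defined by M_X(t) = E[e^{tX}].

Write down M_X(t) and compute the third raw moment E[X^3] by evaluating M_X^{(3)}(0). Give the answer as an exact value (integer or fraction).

E[X^3] = d^3M/dt^3 |_{t=0} = 88

M_X(t) = (e^(t)/2 + 1/2)^8
dM/dt = e^(8*t)/32 + 7*e^(7*t)/32 + 21*e^(6*t)/32 + 35*e^(5*t)/32 + 35*e^(4*t)/32 + 21*e^(3*t)/32 + 7*e^(2*t)/32 + e^(t)/32
d^2M/dt^2 = e^(8*t)/4 + 49*e^(7*t)/32 + 63*e^(6*t)/16 + 175*e^(5*t)/32 + 35*e^(4*t)/8 + 63*e^(3*t)/32 + 7*e^(2*t)/16 + e^(t)/32
d^3M/dt^3 = 2*e^(8*t) + 343*e^(7*t)/32 + 189*e^(6*t)/8 + 875*e^(5*t)/32 + 35*e^(4*t)/2 + 189*e^(3*t)/32 + 7*e^(2*t)/8 + e^(t)/32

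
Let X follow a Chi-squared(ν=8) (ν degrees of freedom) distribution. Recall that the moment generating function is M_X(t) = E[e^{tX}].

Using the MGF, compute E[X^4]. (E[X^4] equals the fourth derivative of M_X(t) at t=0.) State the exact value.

M_X(t) = (1 - 2*t)^(-4)
D^4[M](t) = 13440/(256*t^8 - 1024*t^7 + 1792*t^6 - 1792*t^5 + 1120*t^4 - 448*t^3 + 112*t^2 - 16*t + 1)

E[X^4] = D^4[M](0) = 13440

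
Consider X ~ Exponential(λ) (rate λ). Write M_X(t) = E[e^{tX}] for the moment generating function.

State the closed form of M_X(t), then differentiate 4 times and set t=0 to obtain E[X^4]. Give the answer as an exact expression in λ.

M_X(t) = λ/(λ - t)
M′(t) = λ/(λ^2 - 2*λ*t + t^2)
M′′(t) = -2*λ/(-λ^3 + 3*λ^2*t - 3*λ*t^2 + t^3)
M′′′(t) = 6*λ/(λ^4 - 4*λ^3*t + 6*λ^2*t^2 - 4*λ*t^3 + t^4)
M′′′′(t) = -24*λ/(-λ^5 + 5*λ^4*t - 10*λ^3*t^2 + 10*λ^2*t^3 - 5*λ*t^4 + t^5)

E[X^4] = M′′′′(0) = 24/λ^4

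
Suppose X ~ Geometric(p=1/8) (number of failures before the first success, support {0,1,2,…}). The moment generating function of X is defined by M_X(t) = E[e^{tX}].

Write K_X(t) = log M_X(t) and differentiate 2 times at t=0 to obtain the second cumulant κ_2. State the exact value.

M_X(t) = 1/(8*(1 - 7*e^(t)/8))
K_X(t) = log M_X(t) = -log(1 - 7*e^(t)/8) - 3*log(2)
dK/dt = -7*e^(t)/(7*e^(t) - 8)
d^2K/dt^2 = 56*e^(t)/(49*e^(2*t) - 112*e^(t) + 64)

κ_2 = d^2K/dt^2 |_{t=0} = 56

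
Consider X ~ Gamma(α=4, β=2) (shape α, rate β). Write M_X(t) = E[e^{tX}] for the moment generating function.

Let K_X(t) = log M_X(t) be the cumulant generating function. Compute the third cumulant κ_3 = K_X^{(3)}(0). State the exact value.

κ_3 = d^3K/dt^3 |_{t=0} = 1

M_X(t) = 16/(2 - t)^4
K_X(t) = log M_X(t) = -4*log(2 - t) + 4*log(2)
dK/dt = -4/(t - 2)
d^2K/dt^2 = 4/(t^2 - 4*t + 4)
d^3K/dt^3 = -8/(t^3 - 6*t^2 + 12*t - 8)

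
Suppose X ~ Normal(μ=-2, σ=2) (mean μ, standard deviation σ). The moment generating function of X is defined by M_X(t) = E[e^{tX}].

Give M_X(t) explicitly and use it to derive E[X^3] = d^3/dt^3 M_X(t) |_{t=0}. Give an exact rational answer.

M_X(t) = e^(2*t^2 - 2*t)
D^3[M](t) = (64*t^3*e^(2*t^2) - 96*t^2*e^(2*t^2) + 96*t*e^(2*t^2) - 32*e^(2*t^2))*e^(-2*t)

E[X^3] = D^3[M](0) = -32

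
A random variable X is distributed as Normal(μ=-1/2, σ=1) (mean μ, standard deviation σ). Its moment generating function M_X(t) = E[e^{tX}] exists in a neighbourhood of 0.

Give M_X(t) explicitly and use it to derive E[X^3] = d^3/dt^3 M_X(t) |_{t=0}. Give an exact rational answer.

M_X(t) = e^(t^2/2 - t/2)
M′(t) = t*e^(-t/2)*e^(t^2/2) - e^(-t/2)*e^(t^2/2)/2
M′′(t) = (4*t^2*e^(t^2/2) - 4*t*e^(t^2/2) + 5*e^(t^2/2))*e^(-t/2)/4
M′′′(t) = (8*t^3*e^(t^2/2) - 12*t^2*e^(t^2/2) + 30*t*e^(t^2/2) - 13*e^(t^2/2))*e^(-t/2)/8

E[X^3] = M′′′(0) = -13/8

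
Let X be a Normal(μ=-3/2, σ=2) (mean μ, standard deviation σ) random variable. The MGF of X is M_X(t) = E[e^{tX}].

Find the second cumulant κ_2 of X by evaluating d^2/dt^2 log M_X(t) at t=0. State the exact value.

M_X(t) = e^(2*t^2 - 3*t/2)
K_X(t) = log M_X(t) = 2*t^2 - 3*t/2
D^2[K](t) = 4

κ_2 = D^2[K](0) = 4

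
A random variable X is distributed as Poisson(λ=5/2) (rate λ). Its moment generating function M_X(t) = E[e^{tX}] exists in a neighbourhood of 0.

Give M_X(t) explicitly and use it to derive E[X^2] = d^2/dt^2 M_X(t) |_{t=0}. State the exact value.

E[X^2] = d^2M/dt^2 |_{t=0} = 35/4

M_X(t) = e^(5*e^(t)/2 - 5/2)
dM/dt = 5*e^(-5/2)*e^(t)*e^(5*e^(t)/2)/2
d^2M/dt^2 = (25*e^(2*t)*e^(5*e^(t)/2) + 10*e^(t)*e^(5*e^(t)/2))*e^(-5/2)/4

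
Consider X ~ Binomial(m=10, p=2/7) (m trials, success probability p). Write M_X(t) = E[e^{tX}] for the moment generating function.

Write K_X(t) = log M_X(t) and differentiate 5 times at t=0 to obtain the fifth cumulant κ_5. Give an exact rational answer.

κ_5 = K^(5)(0) = -21300/16807

M_X(t) = (2*e^(t)/7 + 5/7)^10
K_X(t) = log M_X(t) = 10*log(2*e^(t)/7 + 5/7)
K^(5)(t) = (-800*e^(4*t) + 22000*e^(3*t) - 55000*e^(2*t) + 12500*e^(t))/(32*e^(5*t) + 400*e^(4*t) + 2000*e^(3*t) + 5000*e^(2*t) + 6250*e^(t) + 3125)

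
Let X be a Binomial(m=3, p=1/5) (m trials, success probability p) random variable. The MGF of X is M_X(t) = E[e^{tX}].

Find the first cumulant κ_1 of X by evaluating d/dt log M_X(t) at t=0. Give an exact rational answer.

κ_1 = D[K](0) = 3/5

M_X(t) = (e^(t)/5 + 4/5)^3
K_X(t) = log M_X(t) = 3*log(e^(t)/5 + 4/5)
D[K](t) = 3*e^(t)/(e^(t) + 4)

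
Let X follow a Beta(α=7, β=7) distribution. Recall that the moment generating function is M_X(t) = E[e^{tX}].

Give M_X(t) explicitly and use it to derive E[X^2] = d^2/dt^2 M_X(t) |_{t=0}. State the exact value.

M_X(t) = ₁F₁(7; 14; t)
D^2[M](t) = 4*₁F₁(9; 16; t)/15

E[X^2] = D^2[M](0) = 4/15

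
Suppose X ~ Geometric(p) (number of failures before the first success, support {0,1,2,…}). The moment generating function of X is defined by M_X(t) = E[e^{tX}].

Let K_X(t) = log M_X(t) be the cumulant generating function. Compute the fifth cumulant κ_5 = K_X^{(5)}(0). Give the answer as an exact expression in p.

M_X(t) = p/(-(1 - p)*e^(t) + 1)
K_X(t) = log M_X(t) = log(p) - log(-(1 - p)*e^(t) + 1)
K′(t) = (-p*e^(t) + e^(t))/(p*e^(t) - e^(t) + 1)
K′′(t) = (-p*e^(t) + e^(t))/(p^2*e^(2*t) - 2*p*e^(2*t) + 2*p*e^(t) + e^(2*t) - 2*e^(t) + 1)

κ_5 = K′′′′′(0) = (p^4 - 15*p^3 + 50*p^2 - 60*p + 24)/p^5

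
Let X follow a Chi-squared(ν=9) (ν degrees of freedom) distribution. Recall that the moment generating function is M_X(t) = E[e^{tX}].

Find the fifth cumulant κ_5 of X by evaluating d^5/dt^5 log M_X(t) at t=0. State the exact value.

κ_5 = D^5[K](0) = 3456

M_X(t) = (1 - 2*t)^(-9/2)
K_X(t) = log M_X(t) = -9*log(1 - 2*t)/2
D^5[K](t) = -3456/(32*t^5 - 80*t^4 + 80*t^3 - 40*t^2 + 10*t - 1)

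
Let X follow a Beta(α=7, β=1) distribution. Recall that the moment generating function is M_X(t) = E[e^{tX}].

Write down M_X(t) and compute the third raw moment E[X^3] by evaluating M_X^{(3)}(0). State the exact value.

E[X^3] = M′′′(0) = 7/10

M_X(t) = ₁F₁(7; 8; t)
M′(t) = 7*₁F₁(8; 9; t)/8
M′′(t) = 7*₁F₁(9; 10; t)/9
M′′′(t) = 7*₁F₁(10; 11; t)/10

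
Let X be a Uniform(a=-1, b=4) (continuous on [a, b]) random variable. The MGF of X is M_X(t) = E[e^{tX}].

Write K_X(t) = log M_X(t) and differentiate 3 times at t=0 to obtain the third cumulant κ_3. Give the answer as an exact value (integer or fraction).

κ_3 = D^3[K](0) = 0

M_X(t) = (e^(4*t) - e^(-t))/(5*t)
K_X(t) = log M_X(t) = -log(t) + log(e^(4*t) - e^(-t)) - log(5)
D^3[K](t) = (125*t^3*e^(10*t) + 125*t^3*e^(5*t) - 2*e^(15*t) + 6*e^(10*t) - 6*e^(5*t) + 2)/(t^3*e^(15*t) - 3*t^3*e^(10*t) + 3*t^3*e^(5*t) - t^3)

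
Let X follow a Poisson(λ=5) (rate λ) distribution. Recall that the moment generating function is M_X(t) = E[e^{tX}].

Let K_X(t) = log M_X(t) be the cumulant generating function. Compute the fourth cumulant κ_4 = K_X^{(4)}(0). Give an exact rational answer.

M_X(t) = e^(5*e^(t) - 5)
K_X(t) = log M_X(t) = 5*e^(t) - 5
dK/dt = 5*e^(t)
d^2K/dt^2 = 5*e^(t)
d^3K/dt^3 = 5*e^(t)
d^4K/dt^4 = 5*e^(t)

κ_4 = d^4K/dt^4 |_{t=0} = 5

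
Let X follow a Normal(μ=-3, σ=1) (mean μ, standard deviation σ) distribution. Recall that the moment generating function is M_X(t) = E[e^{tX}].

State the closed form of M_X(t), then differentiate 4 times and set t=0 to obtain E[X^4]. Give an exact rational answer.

M_X(t) = e^(t^2/2 - 3*t)
M^(4)(t) = (t^4*e^(t^2/2) - 12*t^3*e^(t^2/2) + 60*t^2*e^(t^2/2) - 144*t*e^(t^2/2) + 138*e^(t^2/2))*e^(-3*t)

E[X^4] = M^(4)(0) = 138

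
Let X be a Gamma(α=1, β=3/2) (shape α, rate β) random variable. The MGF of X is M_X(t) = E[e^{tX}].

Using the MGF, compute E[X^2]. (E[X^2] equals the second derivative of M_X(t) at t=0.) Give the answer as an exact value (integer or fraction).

E[X^2] = D^2[M](0) = 8/9

M_X(t) = 3/(2*(3/2 - t))
D^2[M](t) = -24/(8*t^3 - 36*t^2 + 54*t - 27)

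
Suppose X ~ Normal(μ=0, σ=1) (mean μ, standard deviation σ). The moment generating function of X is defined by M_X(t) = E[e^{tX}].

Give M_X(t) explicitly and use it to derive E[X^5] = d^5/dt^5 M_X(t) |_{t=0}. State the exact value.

M_X(t) = e^(t^2/2)
M′(t) = t*e^(t^2/2)
M′′(t) = t^2*e^(t^2/2) + e^(t^2/2)
M′′′(t) = t^3*e^(t^2/2) + 3*t*e^(t^2/2)
M′′′′(t) = t^4*e^(t^2/2) + 6*t^2*e^(t^2/2) + 3*e^(t^2/2)
M′′′′′(t) = t^5*e^(t^2/2) + 10*t^3*e^(t^2/2) + 15*t*e^(t^2/2)

E[X^5] = M′′′′′(0) = 0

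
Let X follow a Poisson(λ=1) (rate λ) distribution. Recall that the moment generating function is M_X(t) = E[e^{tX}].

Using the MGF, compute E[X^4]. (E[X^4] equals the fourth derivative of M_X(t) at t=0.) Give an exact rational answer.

M_X(t) = e^(e^(t) - 1)
M′(t) = e^(-1)*e^(t)*e^(e^(t))
M′′(t) = (e^(2*t)*e^(e^(t)) + e^(t)*e^(e^(t)))*e^(-1)
M′′′(t) = (e^(3*t)*e^(e^(t)) + 3*e^(2*t)*e^(e^(t)) + e^(t)*e^(e^(t)))*e^(-1)
M′′′′(t) = (e^(4*t)*e^(e^(t)) + 6*e^(3*t)*e^(e^(t)) + 7*e^(2*t)*e^(e^(t)) + e^(t)*e^(e^(t)))*e^(-1)

E[X^4] = M′′′′(0) = 15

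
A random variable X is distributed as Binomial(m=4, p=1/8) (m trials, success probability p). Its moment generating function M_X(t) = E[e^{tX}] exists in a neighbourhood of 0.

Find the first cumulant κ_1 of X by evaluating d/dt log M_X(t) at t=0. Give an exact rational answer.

M_X(t) = (e^(t)/8 + 7/8)^4
K_X(t) = log M_X(t) = 4*log(e^(t)/8 + 7/8)
D[K](t) = 4*e^(t)/(e^(t) + 7)

κ_1 = D[K](0) = 1/2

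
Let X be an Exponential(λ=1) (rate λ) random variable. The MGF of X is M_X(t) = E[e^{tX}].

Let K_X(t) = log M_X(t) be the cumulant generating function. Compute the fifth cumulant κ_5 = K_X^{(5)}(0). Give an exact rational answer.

κ_5 = D^5[K](0) = 24

M_X(t) = 1/(1 - t)
K_X(t) = log M_X(t) = -log(1 - t)
D^5[K](t) = -24/(t^5 - 5*t^4 + 10*t^3 - 10*t^2 + 5*t - 1)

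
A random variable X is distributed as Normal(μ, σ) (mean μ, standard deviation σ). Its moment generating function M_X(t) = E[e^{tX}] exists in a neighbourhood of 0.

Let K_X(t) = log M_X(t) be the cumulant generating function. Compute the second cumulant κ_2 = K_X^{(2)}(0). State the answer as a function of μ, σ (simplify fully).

κ_2 = K^(2)(0) = σ^2

M_X(t) = e^(μ*t + σ^2*t^2/2)
K_X(t) = log M_X(t) = μ*t + σ^2*t^2/2
K^(2)(t) = σ^2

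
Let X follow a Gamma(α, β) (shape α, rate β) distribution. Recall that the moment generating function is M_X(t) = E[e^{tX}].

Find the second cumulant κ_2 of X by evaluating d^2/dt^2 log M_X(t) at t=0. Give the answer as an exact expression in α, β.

M_X(t) = (β/(β - t))^α
K_X(t) = log M_X(t) = α*(log(β) - log(β - t))
K′(t) = -α/(-β + t)
K′′(t) = α/(β^2 - 2*β*t + t^2)

κ_2 = K′′(0) = α/β^2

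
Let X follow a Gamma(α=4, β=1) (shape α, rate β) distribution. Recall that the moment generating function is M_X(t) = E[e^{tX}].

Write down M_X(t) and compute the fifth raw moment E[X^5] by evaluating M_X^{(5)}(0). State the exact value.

M_X(t) = (1 - t)^(-4)
M^(5)(t) = -6720/(t^9 - 9*t^8 + 36*t^7 - 84*t^6 + 126*t^5 - 126*t^4 + 84*t^3 - 36*t^2 + 9*t - 1)

E[X^5] = M^(5)(0) = 6720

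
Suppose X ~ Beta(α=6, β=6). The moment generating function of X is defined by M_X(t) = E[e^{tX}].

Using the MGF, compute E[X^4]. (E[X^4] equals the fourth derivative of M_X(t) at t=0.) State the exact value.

M_X(t) = ₁F₁(6; 12; t)
D^4[M](t) = 6*₁F₁(10; 16; t)/65

E[X^4] = D^4[M](0) = 6/65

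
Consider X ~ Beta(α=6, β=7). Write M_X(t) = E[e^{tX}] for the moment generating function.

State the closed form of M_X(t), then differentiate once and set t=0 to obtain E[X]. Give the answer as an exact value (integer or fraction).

E[X] = M^(1)(0) = 6/13

M_X(t) = ₁F₁(6; 13; t)
M^(1)(t) = 6*₁F₁(7; 14; t)/13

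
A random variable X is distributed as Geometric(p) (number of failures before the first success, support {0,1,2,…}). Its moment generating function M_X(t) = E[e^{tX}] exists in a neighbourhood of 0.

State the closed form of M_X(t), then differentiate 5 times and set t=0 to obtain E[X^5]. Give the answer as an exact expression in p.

M_X(t) = p/(-(1 - p)*e^(t) + 1)

E[X^5] = D^5[M](0) = -1 + 31/p - 180/p^2 + 390/p^3 - 360/p^4 + 120/p^5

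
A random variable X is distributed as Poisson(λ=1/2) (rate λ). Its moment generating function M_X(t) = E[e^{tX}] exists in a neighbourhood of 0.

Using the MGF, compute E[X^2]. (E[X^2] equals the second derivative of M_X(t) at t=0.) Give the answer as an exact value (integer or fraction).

M_X(t) = e^(e^(t)/2 - 1/2)
D^2[M](t) = (e^(2*t)*e^(e^(t)/2) + 2*e^(t)*e^(e^(t)/2))*e^(-1/2)/4

E[X^2] = D^2[M](0) = 3/4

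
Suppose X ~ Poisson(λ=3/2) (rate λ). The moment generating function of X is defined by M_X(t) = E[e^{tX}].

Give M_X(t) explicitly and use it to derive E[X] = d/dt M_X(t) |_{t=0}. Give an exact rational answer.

M_X(t) = e^(3*e^(t)/2 - 3/2)
M^(1)(t) = 3*e^(-3/2)*e^(t)*e^(3*e^(t)/2)/2

E[X] = M^(1)(0) = 3/2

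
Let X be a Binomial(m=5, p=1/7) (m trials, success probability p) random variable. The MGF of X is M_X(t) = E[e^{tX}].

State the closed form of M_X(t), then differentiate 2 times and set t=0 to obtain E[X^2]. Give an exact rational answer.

M_X(t) = (e^(t)/7 + 6/7)^5
D^2[M](t) = 25*e^(5*t)/16807 + 480*e^(4*t)/16807 + 3240*e^(3*t)/16807 + 8640*e^(2*t)/16807 + 6480*e^(t)/16807

E[X^2] = D^2[M](0) = 55/49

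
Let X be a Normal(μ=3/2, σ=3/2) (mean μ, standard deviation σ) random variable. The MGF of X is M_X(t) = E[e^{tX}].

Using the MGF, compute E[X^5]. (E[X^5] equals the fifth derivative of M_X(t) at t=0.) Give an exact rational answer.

E[X^5] = M^(5)(0) = 3159/16

M_X(t) = e^(9*t^2/8 + 3*t/2)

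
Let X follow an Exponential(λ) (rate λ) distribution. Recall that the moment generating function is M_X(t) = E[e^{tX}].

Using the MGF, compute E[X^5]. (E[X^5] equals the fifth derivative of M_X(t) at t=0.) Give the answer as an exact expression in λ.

E[X^5] = D^5[M](0) = 120/λ^5

M_X(t) = λ/(λ - t)
D^5[M](t) = 120*λ/(λ^6 - 6*λ^5*t + 15*λ^4*t^2 - 20*λ^3*t^3 + 15*λ^2*t^4 - 6*λ*t^5 + t^6)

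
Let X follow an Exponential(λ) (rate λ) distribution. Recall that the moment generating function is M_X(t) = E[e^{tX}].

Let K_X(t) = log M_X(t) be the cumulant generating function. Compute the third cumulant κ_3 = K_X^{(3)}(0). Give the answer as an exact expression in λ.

κ_3 = d^3K/dt^3 |_{t=0} = 2/λ^3

M_X(t) = λ/(λ - t)
K_X(t) = log M_X(t) = log(λ) - log(λ - t)
dK/dt = -1/(-λ + t)
d^2K/dt^2 = 1/(λ^2 - 2*λ*t + t^2)
d^3K/dt^3 = -2/(-λ^3 + 3*λ^2*t - 3*λ*t^2 + t^3)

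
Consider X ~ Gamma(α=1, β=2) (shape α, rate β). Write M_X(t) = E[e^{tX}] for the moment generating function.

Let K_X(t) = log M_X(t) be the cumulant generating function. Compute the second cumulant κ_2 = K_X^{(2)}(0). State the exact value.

κ_2 = K^(2)(0) = 1/4

M_X(t) = 2/(2 - t)
K_X(t) = log M_X(t) = -log(2 - t) + log(2)
K^(2)(t) = 1/(t^2 - 4*t + 4)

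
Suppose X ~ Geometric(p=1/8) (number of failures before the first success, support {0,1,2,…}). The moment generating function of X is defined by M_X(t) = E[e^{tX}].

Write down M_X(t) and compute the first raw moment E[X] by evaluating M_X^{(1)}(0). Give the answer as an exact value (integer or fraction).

E[X] = D[M](0) = 7

M_X(t) = 1/(8*(1 - 7*e^(t)/8))
D[M](t) = 7*e^(t)/(49*e^(2*t) - 112*e^(t) + 64)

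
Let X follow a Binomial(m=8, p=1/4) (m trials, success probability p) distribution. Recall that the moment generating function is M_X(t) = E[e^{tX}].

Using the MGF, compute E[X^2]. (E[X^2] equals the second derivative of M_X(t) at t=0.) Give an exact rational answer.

M_X(t) = (e^(t)/4 + 3/4)^8
M′(t) = e^(8*t)/8192 + 21*e^(7*t)/8192 + 189*e^(6*t)/8192 + 945*e^(5*t)/8192 + 2835*e^(4*t)/8192 + 5103*e^(3*t)/8192 + 5103*e^(2*t)/8192 + 2187*e^(t)/8192
M′′(t) = e^(8*t)/1024 + 147*e^(7*t)/8192 + 567*e^(6*t)/4096 + 4725*e^(5*t)/8192 + 2835*e^(4*t)/2048 + 15309*e^(3*t)/8192 + 5103*e^(2*t)/4096 + 2187*e^(t)/8192

E[X^2] = M′′(0) = 11/2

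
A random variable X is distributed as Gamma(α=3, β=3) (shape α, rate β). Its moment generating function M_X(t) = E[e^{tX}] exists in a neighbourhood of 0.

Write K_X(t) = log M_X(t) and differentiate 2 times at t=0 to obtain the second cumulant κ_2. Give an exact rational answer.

κ_2 = K′′(0) = 1/3

M_X(t) = 27/(3 - t)^3
K_X(t) = log M_X(t) = -3*log(3 - t) + 3*log(3)
K′(t) = -3/(t - 3)
K′′(t) = 3/(t^2 - 6*t + 9)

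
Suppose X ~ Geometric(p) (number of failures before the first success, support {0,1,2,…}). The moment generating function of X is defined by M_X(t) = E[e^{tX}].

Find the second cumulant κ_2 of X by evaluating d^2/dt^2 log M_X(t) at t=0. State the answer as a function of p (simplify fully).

κ_2 = D^2[K](0) = (1 - p)/p^2

M_X(t) = p/(-(1 - p)*e^(t) + 1)
K_X(t) = log M_X(t) = log(p) - log(-(1 - p)*e^(t) + 1)
D^2[K](t) = (-p*e^(t) + e^(t))/(p^2*e^(2*t) - 2*p*e^(2*t) + 2*p*e^(t) + e^(2*t) - 2*e^(t) + 1)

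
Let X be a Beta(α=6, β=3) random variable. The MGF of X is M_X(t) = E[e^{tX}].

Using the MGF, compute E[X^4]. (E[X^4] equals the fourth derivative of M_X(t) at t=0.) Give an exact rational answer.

E[X^4] = M^(4)(0) = 14/55

M_X(t) = ₁F₁(6; 9; t)
M^(4)(t) = 14*₁F₁(10; 13; t)/55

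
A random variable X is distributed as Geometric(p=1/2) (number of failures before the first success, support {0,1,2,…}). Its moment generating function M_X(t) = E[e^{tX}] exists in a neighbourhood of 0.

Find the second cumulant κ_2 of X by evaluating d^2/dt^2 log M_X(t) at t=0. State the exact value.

κ_2 = d^2K/dt^2 |_{t=0} = 2

M_X(t) = 1/(2*(1 - e^(t)/2))
K_X(t) = log M_X(t) = -log(1 - e^(t)/2) - log(2)
dK/dt = -e^(t)/(e^(t) - 2)
d^2K/dt^2 = 2*e^(t)/(e^(2*t) - 4*e^(t) + 4)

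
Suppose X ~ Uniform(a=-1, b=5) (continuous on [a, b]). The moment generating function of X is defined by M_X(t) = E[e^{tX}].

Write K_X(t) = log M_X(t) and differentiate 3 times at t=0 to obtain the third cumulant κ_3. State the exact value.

M_X(t) = (e^(5*t) - e^(-t))/(6*t)
K_X(t) = log M_X(t) = -log(t) + log(e^(5*t) - e^(-t)) - log(6)
D^3[K](t) = (216*t^3*e^(12*t) + 216*t^3*e^(6*t) - 2*e^(18*t) + 6*e^(12*t) - 6*e^(6*t) + 2)/(t^3*e^(18*t) - 3*t^3*e^(12*t) + 3*t^3*e^(6*t) - t^3)

κ_3 = D^3[K](0) = 0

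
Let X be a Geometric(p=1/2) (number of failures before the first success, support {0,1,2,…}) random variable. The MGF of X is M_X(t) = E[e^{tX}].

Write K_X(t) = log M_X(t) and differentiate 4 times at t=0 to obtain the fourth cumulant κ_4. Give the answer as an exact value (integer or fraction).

κ_4 = K^(4)(0) = 26

M_X(t) = 1/(2*(1 - e^(t)/2))
K_X(t) = log M_X(t) = -log(1 - e^(t)/2) - log(2)
K^(4)(t) = (2*e^(3*t) + 16*e^(2*t) + 8*e^(t))/(e^(4*t) - 8*e^(3*t) + 24*e^(2*t) - 32*e^(t) + 16)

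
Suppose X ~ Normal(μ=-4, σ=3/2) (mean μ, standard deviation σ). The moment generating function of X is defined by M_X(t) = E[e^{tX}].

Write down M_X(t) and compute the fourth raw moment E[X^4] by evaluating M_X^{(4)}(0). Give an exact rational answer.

M_X(t) = e^(9*t^2/8 - 4*t)
D^4[M](t) = (6561*t^4*e^(9*t^2/8) - 46656*t^3*e^(9*t^2/8) + 141912*t^2*e^(9*t^2/8) - 209664*t*e^(9*t^2/8) + 124720*e^(9*t^2/8))*e^(-4*t)/256

E[X^4] = D^4[M](0) = 7795/16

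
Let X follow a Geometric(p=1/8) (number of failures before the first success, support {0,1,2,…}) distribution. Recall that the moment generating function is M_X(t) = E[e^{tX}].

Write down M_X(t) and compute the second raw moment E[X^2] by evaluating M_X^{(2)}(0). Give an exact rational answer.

M_X(t) = 1/(8*(1 - 7*e^(t)/8))
D^2[M](t) = (-49*e^(2*t) - 56*e^(t))/(343*e^(3*t) - 1176*e^(2*t) + 1344*e^(t) - 512)

E[X^2] = D^2[M](0) = 105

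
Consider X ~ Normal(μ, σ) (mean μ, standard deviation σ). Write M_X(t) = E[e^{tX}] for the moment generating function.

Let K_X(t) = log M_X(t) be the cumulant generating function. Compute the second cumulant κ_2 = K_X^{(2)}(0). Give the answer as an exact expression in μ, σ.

κ_2 = d^2K/dt^2 |_{t=0} = σ^2

M_X(t) = e^(μ*t + σ^2*t^2/2)
K_X(t) = log M_X(t) = μ*t + σ^2*t^2/2
dK/dt = μ + σ^2*t
d^2K/dt^2 = σ^2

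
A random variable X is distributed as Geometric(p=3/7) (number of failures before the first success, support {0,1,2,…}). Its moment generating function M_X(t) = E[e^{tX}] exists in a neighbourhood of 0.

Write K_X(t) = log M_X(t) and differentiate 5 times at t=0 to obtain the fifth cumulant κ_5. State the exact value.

M_X(t) = 3/(7*(1 - 4*e^(t)/7))
K_X(t) = log M_X(t) = -log(1 - 4*e^(t)/7) - log(7) + log(3)
K′(t) = -4*e^(t)/(4*e^(t) - 7)
K′′(t) = 28*e^(t)/(16*e^(2*t) - 56*e^(t) + 49)
K′′′(t) = (-112*e^(2*t) - 196*e^(t))/(64*e^(3*t) - 336*e^(2*t) + 588*e^(t) - 343)
K′′′′(t) = (448*e^(3*t) + 3136*e^(2*t) + 1372*e^(t))/(256*e^(4*t) - 1792*e^(3*t) + 4704*e^(2*t) - 5488*e^(t) + 2401)
K′′′′′(t) = (-1792*e^(4*t) - 34496*e^(3*t) - 60368*e^(2*t) - 9604*e^(t))/(1024*e^(5*t) - 8960*e^(4*t) + 31360*e^(3*t) - 54880*e^(2*t) + 48020*e^(t) - 16807)

κ_5 = K′′′′′(0) = 35420/81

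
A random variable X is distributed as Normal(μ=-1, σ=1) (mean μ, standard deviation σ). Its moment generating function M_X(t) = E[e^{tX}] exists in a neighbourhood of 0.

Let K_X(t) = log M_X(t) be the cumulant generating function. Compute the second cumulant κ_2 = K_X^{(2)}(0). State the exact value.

M_X(t) = e^(t^2/2 - t)
K_X(t) = log M_X(t) = t^2/2 - t
K^(2)(t) = 1

κ_2 = K^(2)(0) = 1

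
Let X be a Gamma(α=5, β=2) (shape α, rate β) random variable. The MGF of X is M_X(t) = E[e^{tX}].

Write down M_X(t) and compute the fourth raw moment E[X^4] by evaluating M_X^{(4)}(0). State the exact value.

E[X^4] = D^4[M](0) = 105

M_X(t) = 32/(2 - t)^5
D^4[M](t) = -53760/(t^9 - 18*t^8 + 144*t^7 - 672*t^6 + 2016*t^5 - 4032*t^4 + 5376*t^3 - 4608*t^2 + 2304*t - 512)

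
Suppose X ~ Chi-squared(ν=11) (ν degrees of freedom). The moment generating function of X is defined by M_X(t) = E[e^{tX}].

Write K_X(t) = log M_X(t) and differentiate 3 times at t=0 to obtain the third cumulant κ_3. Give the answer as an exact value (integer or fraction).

M_X(t) = (1 - 2*t)^(-11/2)
K_X(t) = log M_X(t) = -11*log(1 - 2*t)/2
dK/dt = -11/(2*t - 1)
d^2K/dt^2 = 22/(4*t^2 - 4*t + 1)
d^3K/dt^3 = -88/(8*t^3 - 12*t^2 + 6*t - 1)

κ_3 = d^3K/dt^3 |_{t=0} = 88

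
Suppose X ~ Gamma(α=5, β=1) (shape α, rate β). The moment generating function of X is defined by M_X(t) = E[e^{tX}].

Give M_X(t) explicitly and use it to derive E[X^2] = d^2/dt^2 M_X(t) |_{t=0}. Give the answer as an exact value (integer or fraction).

M_X(t) = (1 - t)^(-5)
M′(t) = 5/(t^6 - 6*t^5 + 15*t^4 - 20*t^3 + 15*t^2 - 6*t + 1)
M′′(t) = -30/(t^7 - 7*t^6 + 21*t^5 - 35*t^4 + 35*t^3 - 21*t^2 + 7*t - 1)

E[X^2] = M′′(0) = 30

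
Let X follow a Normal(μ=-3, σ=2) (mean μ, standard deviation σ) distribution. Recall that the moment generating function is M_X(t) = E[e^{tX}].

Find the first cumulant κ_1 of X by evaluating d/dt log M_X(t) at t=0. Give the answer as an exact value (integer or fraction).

M_X(t) = e^(2*t^2 - 3*t)
K_X(t) = log M_X(t) = 2*t^2 - 3*t
dK/dt = 4*t - 3

κ_1 = dK/dt |_{t=0} = -3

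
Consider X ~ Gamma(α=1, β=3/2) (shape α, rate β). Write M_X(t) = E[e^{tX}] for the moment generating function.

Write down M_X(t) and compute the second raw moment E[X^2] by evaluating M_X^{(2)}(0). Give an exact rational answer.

M_X(t) = 3/(2*(3/2 - t))
D^2[M](t) = -24/(8*t^3 - 36*t^2 + 54*t - 27)

E[X^2] = D^2[M](0) = 8/9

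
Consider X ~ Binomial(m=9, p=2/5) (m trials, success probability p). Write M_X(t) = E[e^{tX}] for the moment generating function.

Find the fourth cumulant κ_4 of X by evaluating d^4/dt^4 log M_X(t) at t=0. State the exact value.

M_X(t) = (2*e^(t)/5 + 3/5)^9
K_X(t) = log M_X(t) = 9*log(2*e^(t)/5 + 3/5)
K^(4)(t) = (216*e^(3*t) - 1296*e^(2*t) + 486*e^(t))/(16*e^(4*t) + 96*e^(3*t) + 216*e^(2*t) + 216*e^(t) + 81)

κ_4 = K^(4)(0) = -594/625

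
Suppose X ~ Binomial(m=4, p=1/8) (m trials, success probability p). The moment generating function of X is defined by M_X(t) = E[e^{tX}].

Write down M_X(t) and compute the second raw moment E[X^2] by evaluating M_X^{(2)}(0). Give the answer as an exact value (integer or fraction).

M_X(t) = (e^(t)/8 + 7/8)^4
D^2[M](t) = e^(4*t)/256 + 63*e^(3*t)/1024 + 147*e^(2*t)/512 + 343*e^(t)/1024

E[X^2] = D^2[M](0) = 11/16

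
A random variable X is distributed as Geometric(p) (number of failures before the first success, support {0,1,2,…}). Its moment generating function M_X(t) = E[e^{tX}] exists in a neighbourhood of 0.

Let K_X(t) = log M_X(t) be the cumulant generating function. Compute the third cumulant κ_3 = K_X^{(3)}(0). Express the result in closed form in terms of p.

κ_3 = d^3K/dt^3 |_{t=0} = (p^2 - 3*p + 2)/p^3

M_X(t) = p/(-(1 - p)*e^(t) + 1)
K_X(t) = log M_X(t) = log(p) - log(-(1 - p)*e^(t) + 1)
dK/dt = (-p*e^(t) + e^(t))/(p*e^(t) - e^(t) + 1)
d^2K/dt^2 = (-p*e^(t) + e^(t))/(p^2*e^(2*t) - 2*p*e^(2*t) + 2*p*e^(t) + e^(2*t) - 2*e^(t) + 1)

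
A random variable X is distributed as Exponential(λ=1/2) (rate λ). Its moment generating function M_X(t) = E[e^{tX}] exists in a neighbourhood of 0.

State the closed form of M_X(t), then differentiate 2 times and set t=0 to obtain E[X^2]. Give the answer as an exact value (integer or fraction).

E[X^2] = M^(2)(0) = 8

M_X(t) = 1/(2*(1/2 - t))
M^(2)(t) = -8/(8*t^3 - 12*t^2 + 6*t - 1)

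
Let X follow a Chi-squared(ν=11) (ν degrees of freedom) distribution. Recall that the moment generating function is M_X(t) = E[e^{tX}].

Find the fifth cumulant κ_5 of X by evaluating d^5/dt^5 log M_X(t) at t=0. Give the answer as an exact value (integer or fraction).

M_X(t) = (1 - 2*t)^(-11/2)
K_X(t) = log M_X(t) = -11*log(1 - 2*t)/2
D^5[K](t) = -4224/(32*t^5 - 80*t^4 + 80*t^3 - 40*t^2 + 10*t - 1)

κ_5 = D^5[K](0) = 4224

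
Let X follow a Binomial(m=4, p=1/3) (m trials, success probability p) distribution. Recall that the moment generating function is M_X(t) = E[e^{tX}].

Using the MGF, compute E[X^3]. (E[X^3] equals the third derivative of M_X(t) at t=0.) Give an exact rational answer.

E[X^3] = M′′′(0) = 56/9

M_X(t) = (e^(t)/3 + 2/3)^4
M′(t) = 4*e^(4*t)/81 + 8*e^(3*t)/27 + 16*e^(2*t)/27 + 32*e^(t)/81
M′′(t) = 16*e^(4*t)/81 + 8*e^(3*t)/9 + 32*e^(2*t)/27 + 32*e^(t)/81
M′′′(t) = 64*e^(4*t)/81 + 8*e^(3*t)/3 + 64*e^(2*t)/27 + 32*e^(t)/81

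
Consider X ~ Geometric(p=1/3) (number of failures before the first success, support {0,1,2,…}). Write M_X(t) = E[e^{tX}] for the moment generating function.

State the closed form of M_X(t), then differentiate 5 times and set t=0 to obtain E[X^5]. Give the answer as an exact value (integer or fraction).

M_X(t) = 1/(3*(1 - 2*e^(t)/3))
dM/dt = 2*e^(t)/(4*e^(2*t) - 12*e^(t) + 9)
d^2M/dt^2 = (-4*e^(2*t) - 6*e^(t))/(8*e^(3*t) - 36*e^(2*t) + 54*e^(t) - 27)
d^3M/dt^3 = (8*e^(3*t) + 48*e^(2*t) + 18*e^(t))/(16*e^(4*t) - 96*e^(3*t) + 216*e^(2*t) - 216*e^(t) + 81)
d^4M/dt^4 = (-16*e^(4*t) - 264*e^(3*t) - 396*e^(2*t) - 54*e^(t))/(32*e^(5*t) - 240*e^(4*t) + 720*e^(3*t) - 1080*e^(2*t) + 810*e^(t) - 243)
d^5M/dt^5 = (32*e^(5*t) + 1248*e^(4*t) + 4752*e^(3*t) + 2808*e^(2*t) + 162*e^(t))/(64*e^(6*t) - 576*e^(5*t) + 2160*e^(4*t) - 4320*e^(3*t) + 4860*e^(2*t) - 2916*e^(t) + 729)

E[X^5] = d^5M/dt^5 |_{t=0} = 9002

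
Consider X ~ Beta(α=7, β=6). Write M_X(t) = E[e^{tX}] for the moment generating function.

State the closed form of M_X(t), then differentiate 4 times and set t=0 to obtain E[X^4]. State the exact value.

E[X^4] = M^(4)(0) = 3/26

M_X(t) = ₁F₁(7; 13; t)
M^(4)(t) = 3*₁F₁(11; 17; t)/26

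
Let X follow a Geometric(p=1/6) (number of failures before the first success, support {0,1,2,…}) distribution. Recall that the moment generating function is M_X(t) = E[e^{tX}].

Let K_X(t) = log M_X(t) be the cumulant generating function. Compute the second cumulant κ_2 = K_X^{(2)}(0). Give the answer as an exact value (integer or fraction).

M_X(t) = 1/(6*(1 - 5*e^(t)/6))
K_X(t) = log M_X(t) = -log(1 - 5*e^(t)/6) - log(6)
K^(2)(t) = 30*e^(t)/(25*e^(2*t) - 60*e^(t) + 36)

κ_2 = K^(2)(0) = 30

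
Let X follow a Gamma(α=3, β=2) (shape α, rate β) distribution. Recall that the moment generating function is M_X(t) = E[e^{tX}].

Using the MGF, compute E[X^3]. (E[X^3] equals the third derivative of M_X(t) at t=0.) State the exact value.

E[X^3] = D^3[M](0) = 15/2

M_X(t) = 8/(2 - t)^3
D^3[M](t) = 480/(t^6 - 12*t^5 + 60*t^4 - 160*t^3 + 240*t^2 - 192*t + 64)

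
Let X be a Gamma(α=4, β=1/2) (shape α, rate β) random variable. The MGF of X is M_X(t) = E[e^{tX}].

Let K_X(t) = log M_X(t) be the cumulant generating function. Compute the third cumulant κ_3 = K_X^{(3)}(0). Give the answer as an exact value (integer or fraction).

κ_3 = K′′′(0) = 64

M_X(t) = 1/(16*(1/2 - t)^4)
K_X(t) = log M_X(t) = -4*log(1/2 - t) - 4*log(2)
K′(t) = -8/(2*t - 1)
K′′(t) = 16/(4*t^2 - 4*t + 1)
K′′′(t) = -64/(8*t^3 - 12*t^2 + 6*t - 1)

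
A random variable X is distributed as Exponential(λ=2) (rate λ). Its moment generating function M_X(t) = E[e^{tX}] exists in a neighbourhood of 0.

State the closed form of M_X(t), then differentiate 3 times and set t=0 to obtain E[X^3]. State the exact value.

M_X(t) = 2/(2 - t)
M′(t) = 2/(t^2 - 4*t + 4)
M′′(t) = -4/(t^3 - 6*t^2 + 12*t - 8)
M′′′(t) = 12/(t^4 - 8*t^3 + 24*t^2 - 32*t + 16)

E[X^3] = M′′′(0) = 3/4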